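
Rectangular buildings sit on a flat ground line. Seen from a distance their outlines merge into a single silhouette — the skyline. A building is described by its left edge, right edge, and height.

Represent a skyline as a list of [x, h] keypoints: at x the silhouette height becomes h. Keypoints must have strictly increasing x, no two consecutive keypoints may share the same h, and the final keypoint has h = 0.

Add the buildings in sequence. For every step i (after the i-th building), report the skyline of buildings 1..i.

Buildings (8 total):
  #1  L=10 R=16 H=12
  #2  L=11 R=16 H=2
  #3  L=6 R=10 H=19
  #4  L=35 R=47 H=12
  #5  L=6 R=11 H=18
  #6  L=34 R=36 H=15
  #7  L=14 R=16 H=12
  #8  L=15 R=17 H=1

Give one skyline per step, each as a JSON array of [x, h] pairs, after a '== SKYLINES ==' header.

== SKYLINES ==
[[10,12],[16,0]]
[[10,12],[16,0]]
[[6,19],[10,12],[16,0]]
[[6,19],[10,12],[16,0],[35,12],[47,0]]
[[6,19],[10,18],[11,12],[16,0],[35,12],[47,0]]
[[6,19],[10,18],[11,12],[16,0],[34,15],[36,12],[47,0]]
[[6,19],[10,18],[11,12],[16,0],[34,15],[36,12],[47,0]]
[[6,19],[10,18],[11,12],[16,1],[17,0],[34,15],[36,12],[47,0]]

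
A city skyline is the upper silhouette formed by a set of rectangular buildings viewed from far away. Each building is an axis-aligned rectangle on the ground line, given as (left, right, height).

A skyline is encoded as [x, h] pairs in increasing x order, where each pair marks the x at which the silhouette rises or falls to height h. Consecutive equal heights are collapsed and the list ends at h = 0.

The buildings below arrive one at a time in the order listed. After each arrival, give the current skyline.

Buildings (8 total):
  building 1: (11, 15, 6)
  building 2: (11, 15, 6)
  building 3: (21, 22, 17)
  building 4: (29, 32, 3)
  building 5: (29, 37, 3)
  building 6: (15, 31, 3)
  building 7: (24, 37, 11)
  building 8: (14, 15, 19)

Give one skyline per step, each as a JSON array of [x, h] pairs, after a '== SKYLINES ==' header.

== SKYLINES ==
[[11,6],[15,0]]
[[11,6],[15,0]]
[[11,6],[15,0],[21,17],[22,0]]
[[11,6],[15,0],[21,17],[22,0],[29,3],[32,0]]
[[11,6],[15,0],[21,17],[22,0],[29,3],[37,0]]
[[11,6],[15,3],[21,17],[22,3],[37,0]]
[[11,6],[15,3],[21,17],[22,3],[24,11],[37,0]]
[[11,6],[14,19],[15,3],[21,17],[22,3],[24,11],[37,0]]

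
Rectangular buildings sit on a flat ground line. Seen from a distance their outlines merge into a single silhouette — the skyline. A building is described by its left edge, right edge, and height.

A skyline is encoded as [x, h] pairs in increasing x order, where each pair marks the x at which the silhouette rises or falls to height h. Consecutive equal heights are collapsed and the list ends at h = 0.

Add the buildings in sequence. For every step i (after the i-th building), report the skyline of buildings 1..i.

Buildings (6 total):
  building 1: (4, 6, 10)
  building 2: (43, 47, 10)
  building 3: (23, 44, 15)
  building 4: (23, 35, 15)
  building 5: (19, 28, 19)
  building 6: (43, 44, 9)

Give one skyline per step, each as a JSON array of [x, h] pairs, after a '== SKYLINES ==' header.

== SKYLINES ==
[[4,10],[6,0]]
[[4,10],[6,0],[43,10],[47,0]]
[[4,10],[6,0],[23,15],[44,10],[47,0]]
[[4,10],[6,0],[23,15],[44,10],[47,0]]
[[4,10],[6,0],[19,19],[28,15],[44,10],[47,0]]
[[4,10],[6,0],[19,19],[28,15],[44,10],[47,0]]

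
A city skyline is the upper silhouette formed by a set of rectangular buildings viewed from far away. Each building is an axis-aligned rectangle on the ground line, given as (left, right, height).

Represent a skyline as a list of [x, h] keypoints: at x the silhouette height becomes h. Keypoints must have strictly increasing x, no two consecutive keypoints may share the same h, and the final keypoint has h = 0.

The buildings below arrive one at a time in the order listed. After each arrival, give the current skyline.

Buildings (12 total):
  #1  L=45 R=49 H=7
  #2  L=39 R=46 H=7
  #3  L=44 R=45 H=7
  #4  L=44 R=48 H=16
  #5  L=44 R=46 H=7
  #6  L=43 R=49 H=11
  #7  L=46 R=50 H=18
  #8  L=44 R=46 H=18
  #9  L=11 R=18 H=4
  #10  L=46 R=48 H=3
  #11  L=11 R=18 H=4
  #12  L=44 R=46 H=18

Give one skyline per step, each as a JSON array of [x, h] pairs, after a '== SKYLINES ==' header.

== SKYLINES ==
[[45,7],[49,0]]
[[39,7],[49,0]]
[[39,7],[49,0]]
[[39,7],[44,16],[48,7],[49,0]]
[[39,7],[44,16],[48,7],[49,0]]
[[39,7],[43,11],[44,16],[48,11],[49,0]]
[[39,7],[43,11],[44,16],[46,18],[50,0]]
[[39,7],[43,11],[44,18],[50,0]]
[[11,4],[18,0],[39,7],[43,11],[44,18],[50,0]]
[[11,4],[18,0],[39,7],[43,11],[44,18],[50,0]]
[[11,4],[18,0],[39,7],[43,11],[44,18],[50,0]]
[[11,4],[18,0],[39,7],[43,11],[44,18],[50,0]]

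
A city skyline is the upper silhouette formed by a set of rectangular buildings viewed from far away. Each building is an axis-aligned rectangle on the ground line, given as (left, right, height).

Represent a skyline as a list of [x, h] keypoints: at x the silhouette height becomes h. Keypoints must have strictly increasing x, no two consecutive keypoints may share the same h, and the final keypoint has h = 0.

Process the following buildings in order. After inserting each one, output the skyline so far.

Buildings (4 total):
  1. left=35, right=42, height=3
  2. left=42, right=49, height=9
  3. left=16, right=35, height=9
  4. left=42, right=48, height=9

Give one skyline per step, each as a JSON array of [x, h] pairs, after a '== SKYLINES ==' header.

== SKYLINES ==
[[35,3],[42,0]]
[[35,3],[42,9],[49,0]]
[[16,9],[35,3],[42,9],[49,0]]
[[16,9],[35,3],[42,9],[49,0]]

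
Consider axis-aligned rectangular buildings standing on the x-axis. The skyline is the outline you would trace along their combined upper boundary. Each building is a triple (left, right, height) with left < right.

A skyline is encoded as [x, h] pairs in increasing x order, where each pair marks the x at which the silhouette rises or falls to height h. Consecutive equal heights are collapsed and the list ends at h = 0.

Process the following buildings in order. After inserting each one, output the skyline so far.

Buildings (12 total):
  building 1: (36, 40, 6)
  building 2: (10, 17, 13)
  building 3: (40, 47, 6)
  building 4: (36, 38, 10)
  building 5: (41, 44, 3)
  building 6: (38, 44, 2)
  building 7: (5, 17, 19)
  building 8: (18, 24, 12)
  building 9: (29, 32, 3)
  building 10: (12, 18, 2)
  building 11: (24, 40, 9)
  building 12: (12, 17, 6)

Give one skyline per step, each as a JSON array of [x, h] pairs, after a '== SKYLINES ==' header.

== SKYLINES ==
[[36,6],[40,0]]
[[10,13],[17,0],[36,6],[40,0]]
[[10,13],[17,0],[36,6],[47,0]]
[[10,13],[17,0],[36,10],[38,6],[47,0]]
[[10,13],[17,0],[36,10],[38,6],[47,0]]
[[10,13],[17,0],[36,10],[38,6],[47,0]]
[[5,19],[17,0],[36,10],[38,6],[47,0]]
[[5,19],[17,0],[18,12],[24,0],[36,10],[38,6],[47,0]]
[[5,19],[17,0],[18,12],[24,0],[29,3],[32,0],[36,10],[38,6],[47,0]]
[[5,19],[17,2],[18,12],[24,0],[29,3],[32,0],[36,10],[38,6],[47,0]]
[[5,19],[17,2],[18,12],[24,9],[36,10],[38,9],[40,6],[47,0]]
[[5,19],[17,2],[18,12],[24,9],[36,10],[38,9],[40,6],[47,0]]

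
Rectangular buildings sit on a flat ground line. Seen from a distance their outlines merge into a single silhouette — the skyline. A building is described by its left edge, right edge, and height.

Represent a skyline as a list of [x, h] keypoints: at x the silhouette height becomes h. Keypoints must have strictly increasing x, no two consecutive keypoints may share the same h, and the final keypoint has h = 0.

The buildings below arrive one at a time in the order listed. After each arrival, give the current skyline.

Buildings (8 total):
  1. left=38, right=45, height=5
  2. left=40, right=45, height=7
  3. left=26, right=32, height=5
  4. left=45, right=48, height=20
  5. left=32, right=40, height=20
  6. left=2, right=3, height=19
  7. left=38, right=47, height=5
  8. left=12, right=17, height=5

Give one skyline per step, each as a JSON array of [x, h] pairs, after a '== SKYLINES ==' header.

== SKYLINES ==
[[38,5],[45,0]]
[[38,5],[40,7],[45,0]]
[[26,5],[32,0],[38,5],[40,7],[45,0]]
[[26,5],[32,0],[38,5],[40,7],[45,20],[48,0]]
[[26,5],[32,20],[40,7],[45,20],[48,0]]
[[2,19],[3,0],[26,5],[32,20],[40,7],[45,20],[48,0]]
[[2,19],[3,0],[26,5],[32,20],[40,7],[45,20],[48,0]]
[[2,19],[3,0],[12,5],[17,0],[26,5],[32,20],[40,7],[45,20],[48,0]]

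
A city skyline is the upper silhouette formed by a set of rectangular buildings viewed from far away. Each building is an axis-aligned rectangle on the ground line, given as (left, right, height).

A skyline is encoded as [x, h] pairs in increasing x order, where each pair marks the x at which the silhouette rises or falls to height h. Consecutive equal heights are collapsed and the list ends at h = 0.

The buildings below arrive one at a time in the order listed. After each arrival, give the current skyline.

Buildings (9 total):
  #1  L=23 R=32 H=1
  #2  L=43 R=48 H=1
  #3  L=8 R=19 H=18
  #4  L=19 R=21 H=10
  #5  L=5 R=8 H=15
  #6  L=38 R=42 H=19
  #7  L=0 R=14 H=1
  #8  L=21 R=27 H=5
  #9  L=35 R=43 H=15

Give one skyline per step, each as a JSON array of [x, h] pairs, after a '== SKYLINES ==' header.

== SKYLINES ==
[[23,1],[32,0]]
[[23,1],[32,0],[43,1],[48,0]]
[[8,18],[19,0],[23,1],[32,0],[43,1],[48,0]]
[[8,18],[19,10],[21,0],[23,1],[32,0],[43,1],[48,0]]
[[5,15],[8,18],[19,10],[21,0],[23,1],[32,0],[43,1],[48,0]]
[[5,15],[8,18],[19,10],[21,0],[23,1],[32,0],[38,19],[42,0],[43,1],[48,0]]
[[0,1],[5,15],[8,18],[19,10],[21,0],[23,1],[32,0],[38,19],[42,0],[43,1],[48,0]]
[[0,1],[5,15],[8,18],[19,10],[21,5],[27,1],[32,0],[38,19],[42,0],[43,1],[48,0]]
[[0,1],[5,15],[8,18],[19,10],[21,5],[27,1],[32,0],[35,15],[38,19],[42,15],[43,1],[48,0]]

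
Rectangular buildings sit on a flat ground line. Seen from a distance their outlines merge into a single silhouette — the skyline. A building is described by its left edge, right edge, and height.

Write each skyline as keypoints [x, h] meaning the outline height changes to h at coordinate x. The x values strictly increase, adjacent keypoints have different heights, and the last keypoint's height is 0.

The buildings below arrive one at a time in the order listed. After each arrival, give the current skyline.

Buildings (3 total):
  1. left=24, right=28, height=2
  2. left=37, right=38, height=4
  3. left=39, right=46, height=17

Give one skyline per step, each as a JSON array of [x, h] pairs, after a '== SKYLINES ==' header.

== SKYLINES ==
[[24,2],[28,0]]
[[24,2],[28,0],[37,4],[38,0]]
[[24,2],[28,0],[37,4],[38,0],[39,17],[46,0]]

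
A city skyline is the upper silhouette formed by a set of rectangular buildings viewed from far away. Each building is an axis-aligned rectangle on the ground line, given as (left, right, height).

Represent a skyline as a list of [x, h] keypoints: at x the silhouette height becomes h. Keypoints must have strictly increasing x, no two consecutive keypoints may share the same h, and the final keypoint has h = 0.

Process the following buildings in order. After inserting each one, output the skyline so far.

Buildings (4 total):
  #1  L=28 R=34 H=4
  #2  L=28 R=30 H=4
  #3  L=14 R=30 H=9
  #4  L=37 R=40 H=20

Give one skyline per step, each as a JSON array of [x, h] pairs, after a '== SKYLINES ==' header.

== SKYLINES ==
[[28,4],[34,0]]
[[28,4],[34,0]]
[[14,9],[30,4],[34,0]]
[[14,9],[30,4],[34,0],[37,20],[40,0]]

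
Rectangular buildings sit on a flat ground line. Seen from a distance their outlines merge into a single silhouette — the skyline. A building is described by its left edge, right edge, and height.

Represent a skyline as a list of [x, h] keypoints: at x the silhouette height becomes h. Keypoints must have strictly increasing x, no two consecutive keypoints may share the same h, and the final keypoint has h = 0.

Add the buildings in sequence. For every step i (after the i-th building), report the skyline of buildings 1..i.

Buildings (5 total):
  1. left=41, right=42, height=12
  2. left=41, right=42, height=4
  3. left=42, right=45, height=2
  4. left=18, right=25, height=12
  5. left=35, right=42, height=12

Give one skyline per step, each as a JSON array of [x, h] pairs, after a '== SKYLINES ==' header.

== SKYLINES ==
[[41,12],[42,0]]
[[41,12],[42,0]]
[[41,12],[42,2],[45,0]]
[[18,12],[25,0],[41,12],[42,2],[45,0]]
[[18,12],[25,0],[35,12],[42,2],[45,0]]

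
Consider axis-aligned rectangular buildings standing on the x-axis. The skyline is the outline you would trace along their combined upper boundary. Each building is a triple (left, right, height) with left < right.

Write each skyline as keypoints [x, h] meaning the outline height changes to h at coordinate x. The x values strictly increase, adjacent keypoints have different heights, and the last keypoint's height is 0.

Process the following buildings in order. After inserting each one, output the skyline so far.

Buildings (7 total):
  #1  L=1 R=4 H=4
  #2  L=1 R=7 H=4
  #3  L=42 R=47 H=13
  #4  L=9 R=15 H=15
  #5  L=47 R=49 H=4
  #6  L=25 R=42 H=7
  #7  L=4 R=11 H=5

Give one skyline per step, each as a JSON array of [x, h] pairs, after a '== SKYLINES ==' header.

== SKYLINES ==
[[1,4],[4,0]]
[[1,4],[7,0]]
[[1,4],[7,0],[42,13],[47,0]]
[[1,4],[7,0],[9,15],[15,0],[42,13],[47,0]]
[[1,4],[7,0],[9,15],[15,0],[42,13],[47,4],[49,0]]
[[1,4],[7,0],[9,15],[15,0],[25,7],[42,13],[47,4],[49,0]]
[[1,4],[4,5],[9,15],[15,0],[25,7],[42,13],[47,4],[49,0]]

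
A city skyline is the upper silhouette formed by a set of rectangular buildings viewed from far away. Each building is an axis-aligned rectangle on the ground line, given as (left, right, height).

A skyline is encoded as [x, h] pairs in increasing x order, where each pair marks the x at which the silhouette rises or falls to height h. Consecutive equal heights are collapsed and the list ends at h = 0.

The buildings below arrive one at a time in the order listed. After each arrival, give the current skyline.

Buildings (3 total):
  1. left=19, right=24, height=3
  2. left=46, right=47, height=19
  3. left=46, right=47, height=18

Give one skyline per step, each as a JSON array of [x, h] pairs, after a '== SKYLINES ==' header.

== SKYLINES ==
[[19,3],[24,0]]
[[19,3],[24,0],[46,19],[47,0]]
[[19,3],[24,0],[46,19],[47,0]]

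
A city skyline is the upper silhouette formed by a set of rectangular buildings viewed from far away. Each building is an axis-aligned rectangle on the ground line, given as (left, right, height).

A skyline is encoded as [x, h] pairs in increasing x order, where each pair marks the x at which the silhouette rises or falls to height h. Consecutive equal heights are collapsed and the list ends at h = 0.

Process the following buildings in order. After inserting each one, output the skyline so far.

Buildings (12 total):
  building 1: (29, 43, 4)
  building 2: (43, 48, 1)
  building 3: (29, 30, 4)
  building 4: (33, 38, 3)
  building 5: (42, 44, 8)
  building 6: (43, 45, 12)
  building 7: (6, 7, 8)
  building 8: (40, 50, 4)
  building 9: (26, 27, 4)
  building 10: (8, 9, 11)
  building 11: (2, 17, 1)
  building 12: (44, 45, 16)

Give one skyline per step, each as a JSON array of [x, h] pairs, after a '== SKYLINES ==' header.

== SKYLINES ==
[[29,4],[43,0]]
[[29,4],[43,1],[48,0]]
[[29,4],[43,1],[48,0]]
[[29,4],[43,1],[48,0]]
[[29,4],[42,8],[44,1],[48,0]]
[[29,4],[42,8],[43,12],[45,1],[48,0]]
[[6,8],[7,0],[29,4],[42,8],[43,12],[45,1],[48,0]]
[[6,8],[7,0],[29,4],[42,8],[43,12],[45,4],[50,0]]
[[6,8],[7,0],[26,4],[27,0],[29,4],[42,8],[43,12],[45,4],[50,0]]
[[6,8],[7,0],[8,11],[9,0],[26,4],[27,0],[29,4],[42,8],[43,12],[45,4],[50,0]]
[[2,1],[6,8],[7,1],[8,11],[9,1],[17,0],[26,4],[27,0],[29,4],[42,8],[43,12],[45,4],[50,0]]
[[2,1],[6,8],[7,1],[8,11],[9,1],[17,0],[26,4],[27,0],[29,4],[42,8],[43,12],[44,16],[45,4],[50,0]]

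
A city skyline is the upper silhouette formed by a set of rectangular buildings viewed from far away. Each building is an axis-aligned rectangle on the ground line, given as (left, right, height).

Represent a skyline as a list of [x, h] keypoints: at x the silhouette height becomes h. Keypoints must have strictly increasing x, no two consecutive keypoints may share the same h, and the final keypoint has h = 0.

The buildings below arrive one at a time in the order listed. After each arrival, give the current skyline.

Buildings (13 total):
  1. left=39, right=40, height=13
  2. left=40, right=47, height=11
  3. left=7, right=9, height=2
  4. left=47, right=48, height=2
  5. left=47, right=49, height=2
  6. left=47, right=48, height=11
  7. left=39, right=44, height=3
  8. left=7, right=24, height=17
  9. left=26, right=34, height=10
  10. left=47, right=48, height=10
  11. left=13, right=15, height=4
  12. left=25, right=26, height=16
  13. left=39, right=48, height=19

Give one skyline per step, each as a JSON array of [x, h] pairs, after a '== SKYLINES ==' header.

== SKYLINES ==
[[39,13],[40,0]]
[[39,13],[40,11],[47,0]]
[[7,2],[9,0],[39,13],[40,11],[47,0]]
[[7,2],[9,0],[39,13],[40,11],[47,2],[48,0]]
[[7,2],[9,0],[39,13],[40,11],[47,2],[49,0]]
[[7,2],[9,0],[39,13],[40,11],[48,2],[49,0]]
[[7,2],[9,0],[39,13],[40,11],[48,2],[49,0]]
[[7,17],[24,0],[39,13],[40,11],[48,2],[49,0]]
[[7,17],[24,0],[26,10],[34,0],[39,13],[40,11],[48,2],[49,0]]
[[7,17],[24,0],[26,10],[34,0],[39,13],[40,11],[48,2],[49,0]]
[[7,17],[24,0],[26,10],[34,0],[39,13],[40,11],[48,2],[49,0]]
[[7,17],[24,0],[25,16],[26,10],[34,0],[39,13],[40,11],[48,2],[49,0]]
[[7,17],[24,0],[25,16],[26,10],[34,0],[39,19],[48,2],[49,0]]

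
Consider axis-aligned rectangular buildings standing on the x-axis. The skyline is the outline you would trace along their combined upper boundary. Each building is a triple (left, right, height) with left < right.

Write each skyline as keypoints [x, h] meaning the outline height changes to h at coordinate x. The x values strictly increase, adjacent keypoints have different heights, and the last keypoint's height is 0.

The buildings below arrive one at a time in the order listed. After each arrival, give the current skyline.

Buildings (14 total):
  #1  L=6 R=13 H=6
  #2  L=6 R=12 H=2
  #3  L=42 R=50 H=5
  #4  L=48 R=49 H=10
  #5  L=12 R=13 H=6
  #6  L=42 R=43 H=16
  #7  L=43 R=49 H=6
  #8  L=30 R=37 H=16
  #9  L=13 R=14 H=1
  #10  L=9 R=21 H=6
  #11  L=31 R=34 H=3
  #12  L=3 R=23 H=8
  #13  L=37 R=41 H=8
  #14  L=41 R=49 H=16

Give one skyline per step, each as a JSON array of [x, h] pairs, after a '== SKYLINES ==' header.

== SKYLINES ==
[[6,6],[13,0]]
[[6,6],[13,0]]
[[6,6],[13,0],[42,5],[50,0]]
[[6,6],[13,0],[42,5],[48,10],[49,5],[50,0]]
[[6,6],[13,0],[42,5],[48,10],[49,5],[50,0]]
[[6,6],[13,0],[42,16],[43,5],[48,10],[49,5],[50,0]]
[[6,6],[13,0],[42,16],[43,6],[48,10],[49,5],[50,0]]
[[6,6],[13,0],[30,16],[37,0],[42,16],[43,6],[48,10],[49,5],[50,0]]
[[6,6],[13,1],[14,0],[30,16],[37,0],[42,16],[43,6],[48,10],[49,5],[50,0]]
[[6,6],[21,0],[30,16],[37,0],[42,16],[43,6],[48,10],[49,5],[50,0]]
[[6,6],[21,0],[30,16],[37,0],[42,16],[43,6],[48,10],[49,5],[50,0]]
[[3,8],[23,0],[30,16],[37,0],[42,16],[43,6],[48,10],[49,5],[50,0]]
[[3,8],[23,0],[30,16],[37,8],[41,0],[42,16],[43,6],[48,10],[49,5],[50,0]]
[[3,8],[23,0],[30,16],[37,8],[41,16],[49,5],[50,0]]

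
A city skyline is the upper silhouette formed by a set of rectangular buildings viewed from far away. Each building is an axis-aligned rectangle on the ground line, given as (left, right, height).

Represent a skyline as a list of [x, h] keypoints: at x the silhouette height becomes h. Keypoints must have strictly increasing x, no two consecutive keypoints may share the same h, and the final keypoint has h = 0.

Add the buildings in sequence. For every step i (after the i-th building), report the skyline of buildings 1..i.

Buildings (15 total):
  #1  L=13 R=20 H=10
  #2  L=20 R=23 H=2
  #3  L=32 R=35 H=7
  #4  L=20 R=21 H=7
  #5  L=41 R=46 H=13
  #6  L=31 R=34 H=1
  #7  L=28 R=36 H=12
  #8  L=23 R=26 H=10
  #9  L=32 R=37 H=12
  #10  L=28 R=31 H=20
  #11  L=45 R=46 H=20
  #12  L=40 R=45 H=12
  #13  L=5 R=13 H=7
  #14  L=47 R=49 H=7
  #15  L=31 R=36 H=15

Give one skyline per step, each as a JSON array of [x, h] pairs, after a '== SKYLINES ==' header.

== SKYLINES ==
[[13,10],[20,0]]
[[13,10],[20,2],[23,0]]
[[13,10],[20,2],[23,0],[32,7],[35,0]]
[[13,10],[20,7],[21,2],[23,0],[32,7],[35,0]]
[[13,10],[20,7],[21,2],[23,0],[32,7],[35,0],[41,13],[46,0]]
[[13,10],[20,7],[21,2],[23,0],[31,1],[32,7],[35,0],[41,13],[46,0]]
[[13,10],[20,7],[21,2],[23,0],[28,12],[36,0],[41,13],[46,0]]
[[13,10],[20,7],[21,2],[23,10],[26,0],[28,12],[36,0],[41,13],[46,0]]
[[13,10],[20,7],[21,2],[23,10],[26,0],[28,12],[37,0],[41,13],[46,0]]
[[13,10],[20,7],[21,2],[23,10],[26,0],[28,20],[31,12],[37,0],[41,13],[46,0]]
[[13,10],[20,7],[21,2],[23,10],[26,0],[28,20],[31,12],[37,0],[41,13],[45,20],[46,0]]
[[13,10],[20,7],[21,2],[23,10],[26,0],[28,20],[31,12],[37,0],[40,12],[41,13],[45,20],[46,0]]
[[5,7],[13,10],[20,7],[21,2],[23,10],[26,0],[28,20],[31,12],[37,0],[40,12],[41,13],[45,20],[46,0]]
[[5,7],[13,10],[20,7],[21,2],[23,10],[26,0],[28,20],[31,12],[37,0],[40,12],[41,13],[45,20],[46,0],[47,7],[49,0]]
[[5,7],[13,10],[20,7],[21,2],[23,10],[26,0],[28,20],[31,15],[36,12],[37,0],[40,12],[41,13],[45,20],[46,0],[47,7],[49,0]]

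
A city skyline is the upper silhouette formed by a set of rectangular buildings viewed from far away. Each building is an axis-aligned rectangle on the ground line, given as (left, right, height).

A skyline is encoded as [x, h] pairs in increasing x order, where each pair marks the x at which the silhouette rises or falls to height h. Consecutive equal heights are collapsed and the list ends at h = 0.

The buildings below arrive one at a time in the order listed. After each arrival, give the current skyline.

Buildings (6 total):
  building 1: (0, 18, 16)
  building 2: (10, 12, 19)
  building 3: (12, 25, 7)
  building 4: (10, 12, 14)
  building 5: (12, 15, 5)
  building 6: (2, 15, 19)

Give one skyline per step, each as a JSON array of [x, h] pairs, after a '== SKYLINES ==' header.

== SKYLINES ==
[[0,16],[18,0]]
[[0,16],[10,19],[12,16],[18,0]]
[[0,16],[10,19],[12,16],[18,7],[25,0]]
[[0,16],[10,19],[12,16],[18,7],[25,0]]
[[0,16],[10,19],[12,16],[18,7],[25,0]]
[[0,16],[2,19],[15,16],[18,7],[25,0]]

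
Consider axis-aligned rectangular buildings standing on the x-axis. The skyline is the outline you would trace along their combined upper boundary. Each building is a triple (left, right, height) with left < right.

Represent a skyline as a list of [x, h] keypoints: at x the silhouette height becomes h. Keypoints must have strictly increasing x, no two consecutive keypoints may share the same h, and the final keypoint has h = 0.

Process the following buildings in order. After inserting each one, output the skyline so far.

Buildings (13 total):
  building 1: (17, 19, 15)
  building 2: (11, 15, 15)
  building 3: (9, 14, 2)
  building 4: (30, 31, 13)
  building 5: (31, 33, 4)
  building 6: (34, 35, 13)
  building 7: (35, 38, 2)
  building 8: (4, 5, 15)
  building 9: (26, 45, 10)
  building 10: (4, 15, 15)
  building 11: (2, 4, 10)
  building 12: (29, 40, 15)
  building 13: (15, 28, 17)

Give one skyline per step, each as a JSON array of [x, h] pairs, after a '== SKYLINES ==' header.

== SKYLINES ==
[[17,15],[19,0]]
[[11,15],[15,0],[17,15],[19,0]]
[[9,2],[11,15],[15,0],[17,15],[19,0]]
[[9,2],[11,15],[15,0],[17,15],[19,0],[30,13],[31,0]]
[[9,2],[11,15],[15,0],[17,15],[19,0],[30,13],[31,4],[33,0]]
[[9,2],[11,15],[15,0],[17,15],[19,0],[30,13],[31,4],[33,0],[34,13],[35,0]]
[[9,2],[11,15],[15,0],[17,15],[19,0],[30,13],[31,4],[33,0],[34,13],[35,2],[38,0]]
[[4,15],[5,0],[9,2],[11,15],[15,0],[17,15],[19,0],[30,13],[31,4],[33,0],[34,13],[35,2],[38,0]]
[[4,15],[5,0],[9,2],[11,15],[15,0],[17,15],[19,0],[26,10],[30,13],[31,10],[34,13],[35,10],[45,0]]
[[4,15],[15,0],[17,15],[19,0],[26,10],[30,13],[31,10],[34,13],[35,10],[45,0]]
[[2,10],[4,15],[15,0],[17,15],[19,0],[26,10],[30,13],[31,10],[34,13],[35,10],[45,0]]
[[2,10],[4,15],[15,0],[17,15],[19,0],[26,10],[29,15],[40,10],[45,0]]
[[2,10],[4,15],[15,17],[28,10],[29,15],[40,10],[45,0]]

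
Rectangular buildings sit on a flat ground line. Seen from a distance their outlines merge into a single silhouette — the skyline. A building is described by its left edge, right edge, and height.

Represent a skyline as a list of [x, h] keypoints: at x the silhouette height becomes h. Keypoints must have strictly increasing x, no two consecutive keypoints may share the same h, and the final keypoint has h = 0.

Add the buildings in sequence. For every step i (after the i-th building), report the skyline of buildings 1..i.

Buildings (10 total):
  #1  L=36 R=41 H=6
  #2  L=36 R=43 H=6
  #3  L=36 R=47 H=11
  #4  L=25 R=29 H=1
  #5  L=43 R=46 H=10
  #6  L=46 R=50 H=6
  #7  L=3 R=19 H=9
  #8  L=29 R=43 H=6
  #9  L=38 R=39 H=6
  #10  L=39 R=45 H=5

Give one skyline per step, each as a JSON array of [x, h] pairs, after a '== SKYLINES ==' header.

== SKYLINES ==
[[36,6],[41,0]]
[[36,6],[43,0]]
[[36,11],[47,0]]
[[25,1],[29,0],[36,11],[47,0]]
[[25,1],[29,0],[36,11],[47,0]]
[[25,1],[29,0],[36,11],[47,6],[50,0]]
[[3,9],[19,0],[25,1],[29,0],[36,11],[47,6],[50,0]]
[[3,9],[19,0],[25,1],[29,6],[36,11],[47,6],[50,0]]
[[3,9],[19,0],[25,1],[29,6],[36,11],[47,6],[50,0]]
[[3,9],[19,0],[25,1],[29,6],[36,11],[47,6],[50,0]]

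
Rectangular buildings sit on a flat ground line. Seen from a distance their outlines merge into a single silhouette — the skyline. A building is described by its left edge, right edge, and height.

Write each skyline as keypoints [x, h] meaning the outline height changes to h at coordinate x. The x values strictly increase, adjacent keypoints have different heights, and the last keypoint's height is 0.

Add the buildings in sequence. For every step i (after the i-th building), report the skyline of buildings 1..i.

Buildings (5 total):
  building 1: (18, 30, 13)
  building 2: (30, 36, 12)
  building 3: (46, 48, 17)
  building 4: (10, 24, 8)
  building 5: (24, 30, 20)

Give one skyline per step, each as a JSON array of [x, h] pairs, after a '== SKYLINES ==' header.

== SKYLINES ==
[[18,13],[30,0]]
[[18,13],[30,12],[36,0]]
[[18,13],[30,12],[36,0],[46,17],[48,0]]
[[10,8],[18,13],[30,12],[36,0],[46,17],[48,0]]
[[10,8],[18,13],[24,20],[30,12],[36,0],[46,17],[48,0]]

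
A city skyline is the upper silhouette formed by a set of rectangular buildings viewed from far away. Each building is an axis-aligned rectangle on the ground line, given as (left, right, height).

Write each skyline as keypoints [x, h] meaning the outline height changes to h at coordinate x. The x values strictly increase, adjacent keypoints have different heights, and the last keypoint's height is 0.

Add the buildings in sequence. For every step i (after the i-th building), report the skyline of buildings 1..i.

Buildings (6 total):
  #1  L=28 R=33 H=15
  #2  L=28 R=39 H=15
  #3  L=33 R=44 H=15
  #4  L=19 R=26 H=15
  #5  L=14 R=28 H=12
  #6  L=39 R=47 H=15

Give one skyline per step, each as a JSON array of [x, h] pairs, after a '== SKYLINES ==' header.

== SKYLINES ==
[[28,15],[33,0]]
[[28,15],[39,0]]
[[28,15],[44,0]]
[[19,15],[26,0],[28,15],[44,0]]
[[14,12],[19,15],[26,12],[28,15],[44,0]]
[[14,12],[19,15],[26,12],[28,15],[47,0]]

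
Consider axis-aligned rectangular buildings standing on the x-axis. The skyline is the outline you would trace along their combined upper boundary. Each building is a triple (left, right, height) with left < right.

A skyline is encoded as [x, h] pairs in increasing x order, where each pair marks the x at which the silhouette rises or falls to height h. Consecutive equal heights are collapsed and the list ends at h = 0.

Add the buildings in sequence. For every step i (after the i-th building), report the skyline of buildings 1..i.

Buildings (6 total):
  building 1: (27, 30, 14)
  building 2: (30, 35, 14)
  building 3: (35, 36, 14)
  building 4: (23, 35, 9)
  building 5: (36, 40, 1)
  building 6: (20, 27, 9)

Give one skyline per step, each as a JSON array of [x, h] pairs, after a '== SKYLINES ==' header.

== SKYLINES ==
[[27,14],[30,0]]
[[27,14],[35,0]]
[[27,14],[36,0]]
[[23,9],[27,14],[36,0]]
[[23,9],[27,14],[36,1],[40,0]]
[[20,9],[27,14],[36,1],[40,0]]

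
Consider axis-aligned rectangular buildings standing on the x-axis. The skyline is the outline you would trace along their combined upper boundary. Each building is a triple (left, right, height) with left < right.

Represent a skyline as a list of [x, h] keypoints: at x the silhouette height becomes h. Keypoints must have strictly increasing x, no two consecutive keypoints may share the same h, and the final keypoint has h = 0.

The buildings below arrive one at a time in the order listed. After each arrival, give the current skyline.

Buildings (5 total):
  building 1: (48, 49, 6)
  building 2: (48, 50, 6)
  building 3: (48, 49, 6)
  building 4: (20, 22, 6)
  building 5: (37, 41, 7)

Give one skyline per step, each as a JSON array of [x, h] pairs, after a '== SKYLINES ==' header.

== SKYLINES ==
[[48,6],[49,0]]
[[48,6],[50,0]]
[[48,6],[50,0]]
[[20,6],[22,0],[48,6],[50,0]]
[[20,6],[22,0],[37,7],[41,0],[48,6],[50,0]]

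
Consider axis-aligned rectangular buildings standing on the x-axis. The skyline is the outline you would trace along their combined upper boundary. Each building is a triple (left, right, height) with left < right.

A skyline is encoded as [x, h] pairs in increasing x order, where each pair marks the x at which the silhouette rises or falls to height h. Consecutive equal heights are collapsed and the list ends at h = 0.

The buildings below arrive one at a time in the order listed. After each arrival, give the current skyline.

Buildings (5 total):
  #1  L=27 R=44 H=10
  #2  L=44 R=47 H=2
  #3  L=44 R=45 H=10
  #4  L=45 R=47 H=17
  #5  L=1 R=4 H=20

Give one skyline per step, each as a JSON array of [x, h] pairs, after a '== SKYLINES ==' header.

== SKYLINES ==
[[27,10],[44,0]]
[[27,10],[44,2],[47,0]]
[[27,10],[45,2],[47,0]]
[[27,10],[45,17],[47,0]]
[[1,20],[4,0],[27,10],[45,17],[47,0]]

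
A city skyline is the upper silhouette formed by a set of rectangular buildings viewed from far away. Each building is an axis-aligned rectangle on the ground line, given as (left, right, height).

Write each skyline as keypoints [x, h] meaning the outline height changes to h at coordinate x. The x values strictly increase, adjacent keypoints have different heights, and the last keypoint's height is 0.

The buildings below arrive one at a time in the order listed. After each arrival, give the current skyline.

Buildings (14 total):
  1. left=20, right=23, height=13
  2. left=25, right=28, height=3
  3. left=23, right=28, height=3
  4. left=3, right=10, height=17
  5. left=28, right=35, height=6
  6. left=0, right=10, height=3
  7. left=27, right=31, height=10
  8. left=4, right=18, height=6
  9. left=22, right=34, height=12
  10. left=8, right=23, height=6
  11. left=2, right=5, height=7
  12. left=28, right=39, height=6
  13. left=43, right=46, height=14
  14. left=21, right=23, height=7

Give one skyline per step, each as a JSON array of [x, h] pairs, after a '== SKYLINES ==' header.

== SKYLINES ==
[[20,13],[23,0]]
[[20,13],[23,0],[25,3],[28,0]]
[[20,13],[23,3],[28,0]]
[[3,17],[10,0],[20,13],[23,3],[28,0]]
[[3,17],[10,0],[20,13],[23,3],[28,6],[35,0]]
[[0,3],[3,17],[10,0],[20,13],[23,3],[28,6],[35,0]]
[[0,3],[3,17],[10,0],[20,13],[23,3],[27,10],[31,6],[35,0]]
[[0,3],[3,17],[10,6],[18,0],[20,13],[23,3],[27,10],[31,6],[35,0]]
[[0,3],[3,17],[10,6],[18,0],[20,13],[23,12],[34,6],[35,0]]
[[0,3],[3,17],[10,6],[20,13],[23,12],[34,6],[35,0]]
[[0,3],[2,7],[3,17],[10,6],[20,13],[23,12],[34,6],[35,0]]
[[0,3],[2,7],[3,17],[10,6],[20,13],[23,12],[34,6],[39,0]]
[[0,3],[2,7],[3,17],[10,6],[20,13],[23,12],[34,6],[39,0],[43,14],[46,0]]
[[0,3],[2,7],[3,17],[10,6],[20,13],[23,12],[34,6],[39,0],[43,14],[46,0]]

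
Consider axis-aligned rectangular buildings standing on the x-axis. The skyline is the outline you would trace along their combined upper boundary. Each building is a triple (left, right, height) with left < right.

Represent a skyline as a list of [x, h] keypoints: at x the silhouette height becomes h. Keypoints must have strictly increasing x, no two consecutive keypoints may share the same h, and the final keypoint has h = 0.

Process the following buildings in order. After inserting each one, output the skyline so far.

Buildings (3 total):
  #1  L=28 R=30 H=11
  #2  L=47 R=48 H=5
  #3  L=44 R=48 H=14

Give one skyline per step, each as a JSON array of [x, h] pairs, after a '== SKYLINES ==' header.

== SKYLINES ==
[[28,11],[30,0]]
[[28,11],[30,0],[47,5],[48,0]]
[[28,11],[30,0],[44,14],[48,0]]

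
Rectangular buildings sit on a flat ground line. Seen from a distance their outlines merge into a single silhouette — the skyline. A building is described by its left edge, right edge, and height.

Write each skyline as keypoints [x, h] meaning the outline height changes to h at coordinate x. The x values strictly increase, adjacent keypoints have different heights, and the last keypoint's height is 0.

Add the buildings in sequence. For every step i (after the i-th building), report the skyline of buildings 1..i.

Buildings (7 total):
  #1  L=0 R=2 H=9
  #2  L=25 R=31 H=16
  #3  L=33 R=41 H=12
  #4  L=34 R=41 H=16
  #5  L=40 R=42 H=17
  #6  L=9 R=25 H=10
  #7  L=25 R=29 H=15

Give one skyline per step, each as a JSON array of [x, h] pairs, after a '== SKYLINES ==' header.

== SKYLINES ==
[[0,9],[2,0]]
[[0,9],[2,0],[25,16],[31,0]]
[[0,9],[2,0],[25,16],[31,0],[33,12],[41,0]]
[[0,9],[2,0],[25,16],[31,0],[33,12],[34,16],[41,0]]
[[0,9],[2,0],[25,16],[31,0],[33,12],[34,16],[40,17],[42,0]]
[[0,9],[2,0],[9,10],[25,16],[31,0],[33,12],[34,16],[40,17],[42,0]]
[[0,9],[2,0],[9,10],[25,16],[31,0],[33,12],[34,16],[40,17],[42,0]]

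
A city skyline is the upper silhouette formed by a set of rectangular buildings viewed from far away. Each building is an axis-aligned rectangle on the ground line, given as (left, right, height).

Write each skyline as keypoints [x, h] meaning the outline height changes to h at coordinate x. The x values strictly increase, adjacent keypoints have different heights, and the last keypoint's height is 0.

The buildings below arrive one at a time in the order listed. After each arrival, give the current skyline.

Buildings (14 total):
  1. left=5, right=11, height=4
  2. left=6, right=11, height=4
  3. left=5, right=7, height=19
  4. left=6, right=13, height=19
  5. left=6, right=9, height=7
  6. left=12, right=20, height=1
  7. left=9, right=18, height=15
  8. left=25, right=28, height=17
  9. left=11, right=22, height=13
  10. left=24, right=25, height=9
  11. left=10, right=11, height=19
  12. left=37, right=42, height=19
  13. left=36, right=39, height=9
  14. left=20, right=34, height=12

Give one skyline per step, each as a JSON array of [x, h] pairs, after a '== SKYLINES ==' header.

== SKYLINES ==
[[5,4],[11,0]]
[[5,4],[11,0]]
[[5,19],[7,4],[11,0]]
[[5,19],[13,0]]
[[5,19],[13,0]]
[[5,19],[13,1],[20,0]]
[[5,19],[13,15],[18,1],[20,0]]
[[5,19],[13,15],[18,1],[20,0],[25,17],[28,0]]
[[5,19],[13,15],[18,13],[22,0],[25,17],[28,0]]
[[5,19],[13,15],[18,13],[22,0],[24,9],[25,17],[28,0]]
[[5,19],[13,15],[18,13],[22,0],[24,9],[25,17],[28,0]]
[[5,19],[13,15],[18,13],[22,0],[24,9],[25,17],[28,0],[37,19],[42,0]]
[[5,19],[13,15],[18,13],[22,0],[24,9],[25,17],[28,0],[36,9],[37,19],[42,0]]
[[5,19],[13,15],[18,13],[22,12],[25,17],[28,12],[34,0],[36,9],[37,19],[42,0]]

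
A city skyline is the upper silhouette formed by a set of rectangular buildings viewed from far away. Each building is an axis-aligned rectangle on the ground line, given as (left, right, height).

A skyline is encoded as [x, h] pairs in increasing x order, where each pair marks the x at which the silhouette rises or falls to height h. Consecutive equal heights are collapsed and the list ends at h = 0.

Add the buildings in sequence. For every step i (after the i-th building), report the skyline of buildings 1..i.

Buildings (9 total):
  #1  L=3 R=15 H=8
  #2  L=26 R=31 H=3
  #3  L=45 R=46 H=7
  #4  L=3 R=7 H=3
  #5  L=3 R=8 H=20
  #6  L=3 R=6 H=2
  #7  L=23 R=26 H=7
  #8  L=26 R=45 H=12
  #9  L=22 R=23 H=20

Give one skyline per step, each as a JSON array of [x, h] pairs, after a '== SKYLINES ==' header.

== SKYLINES ==
[[3,8],[15,0]]
[[3,8],[15,0],[26,3],[31,0]]
[[3,8],[15,0],[26,3],[31,0],[45,7],[46,0]]
[[3,8],[15,0],[26,3],[31,0],[45,7],[46,0]]
[[3,20],[8,8],[15,0],[26,3],[31,0],[45,7],[46,0]]
[[3,20],[8,8],[15,0],[26,3],[31,0],[45,7],[46,0]]
[[3,20],[8,8],[15,0],[23,7],[26,3],[31,0],[45,7],[46,0]]
[[3,20],[8,8],[15,0],[23,7],[26,12],[45,7],[46,0]]
[[3,20],[8,8],[15,0],[22,20],[23,7],[26,12],[45,7],[46,0]]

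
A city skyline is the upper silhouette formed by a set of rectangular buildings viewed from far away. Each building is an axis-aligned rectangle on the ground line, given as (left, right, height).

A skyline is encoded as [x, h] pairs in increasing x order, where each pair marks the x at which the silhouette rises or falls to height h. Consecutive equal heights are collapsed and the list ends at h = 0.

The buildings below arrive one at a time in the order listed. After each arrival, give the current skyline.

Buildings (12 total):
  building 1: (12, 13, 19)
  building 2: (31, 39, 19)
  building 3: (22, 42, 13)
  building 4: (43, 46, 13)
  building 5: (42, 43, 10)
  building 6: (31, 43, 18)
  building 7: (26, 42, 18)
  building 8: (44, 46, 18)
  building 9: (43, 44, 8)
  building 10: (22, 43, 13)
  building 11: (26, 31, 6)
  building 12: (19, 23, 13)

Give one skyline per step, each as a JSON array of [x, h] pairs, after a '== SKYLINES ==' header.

== SKYLINES ==
[[12,19],[13,0]]
[[12,19],[13,0],[31,19],[39,0]]
[[12,19],[13,0],[22,13],[31,19],[39,13],[42,0]]
[[12,19],[13,0],[22,13],[31,19],[39,13],[42,0],[43,13],[46,0]]
[[12,19],[13,0],[22,13],[31,19],[39,13],[42,10],[43,13],[46,0]]
[[12,19],[13,0],[22,13],[31,19],[39,18],[43,13],[46,0]]
[[12,19],[13,0],[22,13],[26,18],[31,19],[39,18],[43,13],[46,0]]
[[12,19],[13,0],[22,13],[26,18],[31,19],[39,18],[43,13],[44,18],[46,0]]
[[12,19],[13,0],[22,13],[26,18],[31,19],[39,18],[43,13],[44,18],[46,0]]
[[12,19],[13,0],[22,13],[26,18],[31,19],[39,18],[43,13],[44,18],[46,0]]
[[12,19],[13,0],[22,13],[26,18],[31,19],[39,18],[43,13],[44,18],[46,0]]
[[12,19],[13,0],[19,13],[26,18],[31,19],[39,18],[43,13],[44,18],[46,0]]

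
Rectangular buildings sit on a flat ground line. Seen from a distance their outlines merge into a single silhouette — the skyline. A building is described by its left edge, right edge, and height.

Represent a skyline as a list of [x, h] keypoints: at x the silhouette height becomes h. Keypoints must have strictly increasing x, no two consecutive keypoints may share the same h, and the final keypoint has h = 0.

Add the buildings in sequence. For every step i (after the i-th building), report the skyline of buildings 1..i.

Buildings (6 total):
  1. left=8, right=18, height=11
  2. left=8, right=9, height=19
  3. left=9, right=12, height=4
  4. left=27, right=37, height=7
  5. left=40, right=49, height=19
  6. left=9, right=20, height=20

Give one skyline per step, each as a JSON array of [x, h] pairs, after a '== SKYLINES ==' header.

== SKYLINES ==
[[8,11],[18,0]]
[[8,19],[9,11],[18,0]]
[[8,19],[9,11],[18,0]]
[[8,19],[9,11],[18,0],[27,7],[37,0]]
[[8,19],[9,11],[18,0],[27,7],[37,0],[40,19],[49,0]]
[[8,19],[9,20],[20,0],[27,7],[37,0],[40,19],[49,0]]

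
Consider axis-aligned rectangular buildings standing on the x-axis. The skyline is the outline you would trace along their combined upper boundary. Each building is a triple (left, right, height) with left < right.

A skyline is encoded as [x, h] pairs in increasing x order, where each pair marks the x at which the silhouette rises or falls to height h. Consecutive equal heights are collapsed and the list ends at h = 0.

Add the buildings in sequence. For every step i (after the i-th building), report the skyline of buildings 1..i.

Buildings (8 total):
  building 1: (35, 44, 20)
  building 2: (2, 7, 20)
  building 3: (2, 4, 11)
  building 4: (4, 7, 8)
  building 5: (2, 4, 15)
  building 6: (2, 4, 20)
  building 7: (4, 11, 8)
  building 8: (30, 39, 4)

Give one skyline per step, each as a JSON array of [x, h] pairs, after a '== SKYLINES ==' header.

== SKYLINES ==
[[35,20],[44,0]]
[[2,20],[7,0],[35,20],[44,0]]
[[2,20],[7,0],[35,20],[44,0]]
[[2,20],[7,0],[35,20],[44,0]]
[[2,20],[7,0],[35,20],[44,0]]
[[2,20],[7,0],[35,20],[44,0]]
[[2,20],[7,8],[11,0],[35,20],[44,0]]
[[2,20],[7,8],[11,0],[30,4],[35,20],[44,0]]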